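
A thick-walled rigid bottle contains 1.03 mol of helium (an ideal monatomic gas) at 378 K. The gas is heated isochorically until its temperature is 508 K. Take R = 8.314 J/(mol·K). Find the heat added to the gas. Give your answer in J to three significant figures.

Q ≈ 1670 J

Constant volume ⇒ W = 0, so Q = ΔU = nCᵥΔT with Cᵥ = 3R/2 = 12.47 J/(mol·K).
ΔU = (1.03)(12.47)(508 − 378) = 1670 J.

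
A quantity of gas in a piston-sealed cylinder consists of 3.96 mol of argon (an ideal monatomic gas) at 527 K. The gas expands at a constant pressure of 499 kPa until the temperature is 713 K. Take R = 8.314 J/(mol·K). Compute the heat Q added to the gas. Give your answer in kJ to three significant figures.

Q ≈ 15.3 kJ

Isobaric: W = nRΔT = (3.96)(8.314)(186) = 6124 J.
ΔU = nCᵥΔT with Cᵥ = 3R/2: ΔU = (3.96)(12.47)(186) = 9186 J.
Q = ΔU + W = 9186 + 6124 = 15309 J.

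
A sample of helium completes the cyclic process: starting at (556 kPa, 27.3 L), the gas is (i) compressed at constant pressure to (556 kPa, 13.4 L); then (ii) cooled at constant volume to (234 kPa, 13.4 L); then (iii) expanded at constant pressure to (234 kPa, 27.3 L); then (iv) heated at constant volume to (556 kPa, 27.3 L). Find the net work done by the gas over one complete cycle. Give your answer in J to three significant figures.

W_net ≈ -4480 J

Constant-volume legs do no work.
W(i) = (556)(13.4 − 27.3) = -7728 J; W(iii) = (234)(27.3 − 13.4) = 3253 J.
W_net = -7728 + 3253 = -4476 J (the counter-clockwise enclosed area).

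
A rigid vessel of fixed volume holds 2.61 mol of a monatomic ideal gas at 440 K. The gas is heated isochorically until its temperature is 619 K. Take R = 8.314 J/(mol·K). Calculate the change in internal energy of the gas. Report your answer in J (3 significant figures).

Constant volume ⇒ W = 0, so Q = ΔU = nCᵥΔT with Cᵥ = 3R/2 = 12.47 J/(mol·K).
ΔU = (2.61)(12.47)(619 − 440) = 5826 J.

ΔU ≈ 5830 J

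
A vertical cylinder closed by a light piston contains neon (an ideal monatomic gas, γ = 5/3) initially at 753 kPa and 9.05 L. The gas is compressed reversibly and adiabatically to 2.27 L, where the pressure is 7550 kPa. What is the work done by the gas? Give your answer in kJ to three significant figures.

Adiabatic: W = (P₁V₁ − P₂V₂)/(γ − 1) with γ = 5/3.
P₁V₁ = 6815 J, P₂V₂ = 17138 J.
W = (6815 − 17138) / 0.6667 = -15486 J.

W ≈ -15.5 kJ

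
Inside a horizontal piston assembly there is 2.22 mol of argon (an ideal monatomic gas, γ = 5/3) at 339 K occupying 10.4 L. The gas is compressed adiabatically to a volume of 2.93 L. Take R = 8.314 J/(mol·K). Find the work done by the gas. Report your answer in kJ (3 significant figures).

W ≈ -12.5 kJ

Adiabatic: TV^(γ−1) = const with γ = 5/3.
T₂ = T₁ (V₁/V₂)^(γ−1) = 339 × (10.4/2.93)^0.667 = 339 × 2.327 = 788.8 K.
W_by = nCᵥ(T₁ − T₂) = (2.22)(12.47)(339 − 788.8) = -12453 J.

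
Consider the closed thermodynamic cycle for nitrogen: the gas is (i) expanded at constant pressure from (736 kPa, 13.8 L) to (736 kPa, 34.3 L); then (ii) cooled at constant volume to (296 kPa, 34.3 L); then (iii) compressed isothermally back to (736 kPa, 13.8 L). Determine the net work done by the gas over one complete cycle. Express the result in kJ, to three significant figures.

W_net ≈ 5.84 kJ

Leg (i): W = PΔV = (736)(34.3 − 13.8) = 15088 J.
Leg (ii): W = 0.
Leg (iii): W = PᵢVᵢ ln(V_f/Vᵢ) = (10153) ln(13.8/34.3) = -9244 J.
W_net = 15088 − 9244 = 5844 J.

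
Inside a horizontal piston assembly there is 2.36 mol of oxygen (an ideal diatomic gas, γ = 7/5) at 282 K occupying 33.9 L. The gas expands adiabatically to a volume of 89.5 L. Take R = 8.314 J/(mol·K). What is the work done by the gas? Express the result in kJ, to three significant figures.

W ≈ 4.45 kJ

Adiabatic: TV^(γ−1) = const with γ = 7/5.
T₂ = T₁ (V₁/V₂)^(γ−1) = 282 × (33.9/89.5)^0.4 = 282 × 0.6782 = 191.2 K.
W_by = nCᵥ(T₁ − T₂) = (2.36)(20.79)(282 − 191.2) = 4452 J.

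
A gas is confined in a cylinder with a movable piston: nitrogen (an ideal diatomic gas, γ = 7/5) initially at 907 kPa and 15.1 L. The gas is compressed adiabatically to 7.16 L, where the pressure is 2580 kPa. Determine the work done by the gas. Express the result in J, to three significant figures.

W ≈ -11900 J

Adiabatic: W = (P₁V₁ − P₂V₂)/(γ − 1) with γ = 7/5.
P₁V₁ = 13696 J, P₂V₂ = 18473 J.
W = (13696 − 18473) / 0.4 = -11943 J.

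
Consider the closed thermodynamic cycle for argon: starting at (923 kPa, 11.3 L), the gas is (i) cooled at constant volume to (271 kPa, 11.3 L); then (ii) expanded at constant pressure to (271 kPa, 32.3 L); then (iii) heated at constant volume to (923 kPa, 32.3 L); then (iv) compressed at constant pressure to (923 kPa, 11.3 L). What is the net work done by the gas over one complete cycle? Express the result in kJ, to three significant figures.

W_net ≈ -13.7 kJ

Constant-volume legs do no work.
W(ii) = (271)(32.3 − 11.3) = 5691 J; W(iv) = (923)(11.3 − 32.3) = -19383 J.
W_net = 5691 − 19383 = -13692 J (the counter-clockwise enclosed area).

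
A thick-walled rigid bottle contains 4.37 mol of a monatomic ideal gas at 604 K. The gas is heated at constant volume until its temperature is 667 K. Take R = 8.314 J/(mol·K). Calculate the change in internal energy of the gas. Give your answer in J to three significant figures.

Constant volume ⇒ W = 0, so Q = ΔU = nCᵥΔT with Cᵥ = 3R/2 = 12.47 J/(mol·K).
ΔU = (4.37)(12.47)(667 − 604) = 3433 J.

ΔU ≈ 3430 J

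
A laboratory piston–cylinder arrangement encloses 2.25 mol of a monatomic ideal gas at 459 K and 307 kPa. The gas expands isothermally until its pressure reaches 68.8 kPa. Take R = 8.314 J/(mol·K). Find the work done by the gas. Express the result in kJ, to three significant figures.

Isothermal process: W = nRT ln(V₂/V₁) = nRT ln(P₁/P₂).
W = (2.25)(8.314)(459) × ln(307/68.8)
  = 8586 × ln(4.462) = 8586 × 1.496
W_by_gas = 12842 J.

W ≈ 12.8 kJ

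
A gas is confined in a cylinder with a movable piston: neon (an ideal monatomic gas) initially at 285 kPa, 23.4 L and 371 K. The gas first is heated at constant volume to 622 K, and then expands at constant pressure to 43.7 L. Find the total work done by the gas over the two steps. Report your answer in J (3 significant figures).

Step 1 (isochoric): W = 0 (constant volume).
After step 1: P = 477.8 kPa (V unchanged).
Step 2 (isobaric): W = PΔV = (477.8 kPa)(43.7 − 23.4 L) = 9700 J.
W_total = 0 + 9700 = 9700 J.

W_total ≈ 9700 J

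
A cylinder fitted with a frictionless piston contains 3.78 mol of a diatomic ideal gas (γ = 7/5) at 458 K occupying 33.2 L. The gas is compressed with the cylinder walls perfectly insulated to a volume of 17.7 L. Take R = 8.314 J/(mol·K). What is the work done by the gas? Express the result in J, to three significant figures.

W ≈ -10300 J

Adiabatic: TV^(γ−1) = const with γ = 7/5.
T₂ = T₁ (V₁/V₂)^(γ−1) = 458 × (33.2/17.7)^0.4 = 458 × 1.286 = 589 K.
W_by = nCᵥ(T₁ − T₂) = (3.78)(20.79)(458 − 589) = -10294 J.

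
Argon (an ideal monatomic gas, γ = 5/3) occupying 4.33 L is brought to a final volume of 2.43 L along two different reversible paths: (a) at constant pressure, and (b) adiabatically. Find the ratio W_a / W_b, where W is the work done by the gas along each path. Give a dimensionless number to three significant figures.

Path (a) isobaric: W = P₁(V₂ − V₁) → W_a/(P₁V₁) = -0.4388.
Path (b) adiabatic: W = P₁V₁(1 − (V₁/V₂)^(γ−1))/(γ−1) → W_b/(P₁V₁) = -0.7047.
W_a / W_b = -0.4388 / -0.7047 = 0.6227.

W_a / W_b ≈ 0.623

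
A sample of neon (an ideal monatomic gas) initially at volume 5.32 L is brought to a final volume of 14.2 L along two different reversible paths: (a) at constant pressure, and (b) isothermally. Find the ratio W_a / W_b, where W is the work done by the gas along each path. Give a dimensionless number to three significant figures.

W_a / W_b ≈ 1.70

Path (a) isobaric: W = P₁(V₂ − V₁) → W_a/(P₁V₁) = 1.669.
Path (b) isothermal: W = P₁V₁ ln(V₂/V₁) → W_b/(P₁V₁) = 0.9818.
W_a / W_b = 1.669 / 0.9818 = 1.7.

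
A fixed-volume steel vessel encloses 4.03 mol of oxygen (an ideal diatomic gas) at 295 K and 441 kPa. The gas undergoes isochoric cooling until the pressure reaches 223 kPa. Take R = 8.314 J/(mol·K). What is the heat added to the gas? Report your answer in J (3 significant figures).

Constant volume ⇒ W = 0, so Q = ΔU = nCᵥΔT with Cᵥ = 5R/2 = 20.79 J/(mol·K).
At constant V, T₂/T₁ = P₂/P₁ ⇒ ΔT = T₁(P₂/P₁ − 1) = 295·(223/441 − 1) = -145.8 K.
ΔU = (4.03)(20.79)(-145.8) = -12215 J.

Q ≈ -12200 J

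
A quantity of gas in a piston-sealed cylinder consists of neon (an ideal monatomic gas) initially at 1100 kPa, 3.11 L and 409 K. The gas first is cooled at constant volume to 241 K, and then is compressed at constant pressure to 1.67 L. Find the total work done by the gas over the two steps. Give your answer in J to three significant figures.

Step 1 (isochoric): W = 0 (constant volume).
After step 1: P = 648.2 kPa (V unchanged).
Step 2 (isobaric): W = PΔV = (648.2 kPa)(1.67 − 3.11 L) = -933.4 J.
W_total = 0 − 933.4 = -933.4 J.

W_total ≈ -933 J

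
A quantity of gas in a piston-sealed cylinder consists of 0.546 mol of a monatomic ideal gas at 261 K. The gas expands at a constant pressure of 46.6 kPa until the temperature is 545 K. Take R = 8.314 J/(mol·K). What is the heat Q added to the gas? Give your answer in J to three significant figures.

Q ≈ 3220 J

Isobaric: W = nRΔT = (0.546)(8.314)(284) = 1289 J.
ΔU = nCᵥΔT with Cᵥ = 3R/2: ΔU = (0.546)(12.47)(284) = 1934 J.
Q = ΔU + W = 1934 + 1289 = 3223 J.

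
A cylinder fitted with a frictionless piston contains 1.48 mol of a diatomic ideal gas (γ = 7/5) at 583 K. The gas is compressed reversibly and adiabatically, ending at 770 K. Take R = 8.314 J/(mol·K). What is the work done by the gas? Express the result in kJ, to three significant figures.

Adiabatic ⇒ Q = 0, so W_by = −ΔU = nCᵥ(T₁ − T₂).
Cᵥ = 5R/2 = 20.79 J/(mol·K).
W = (1.48)(20.79)(583 − 770) = -5752 J.

W ≈ -5.75 kJ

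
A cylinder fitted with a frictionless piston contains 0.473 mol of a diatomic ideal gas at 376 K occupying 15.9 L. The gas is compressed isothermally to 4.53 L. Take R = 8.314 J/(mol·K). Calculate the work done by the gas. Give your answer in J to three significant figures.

Isothermal: W = nRT ln(V₂/V₁).
W = (0.473)(8.314)(376) × ln(4.53/15.9)
  = 1479 × -1.256
W_by_gas = -1857 J.

W ≈ -1860 J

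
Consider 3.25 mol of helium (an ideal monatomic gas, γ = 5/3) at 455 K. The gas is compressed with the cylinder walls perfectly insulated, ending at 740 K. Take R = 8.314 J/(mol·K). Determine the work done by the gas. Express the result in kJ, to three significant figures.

Adiabatic ⇒ Q = 0, so W_by = −ΔU = nCᵥ(T₁ − T₂).
Cᵥ = 3R/2 = 12.47 J/(mol·K).
W = (3.25)(12.47)(455 − 740) = -11551 J.

W ≈ -11.6 kJ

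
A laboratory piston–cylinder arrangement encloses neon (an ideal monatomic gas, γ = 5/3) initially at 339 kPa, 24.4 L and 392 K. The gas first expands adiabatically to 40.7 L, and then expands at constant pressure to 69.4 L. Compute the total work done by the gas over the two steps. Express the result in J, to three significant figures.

W_total ≈ 7730 J

Step 1 (adiabatic): W = (P₁V₁ − P₂V₂)/(γ−1) = (8272 − 5881)/0.667 = 3586 J.
After step 1: P = 144.5 kPa, V = 40.7 L, T = 278.7 K.
Step 2 (isobaric): W = PΔV = (144.5 kPa)(69.4 − 40.7 L) = 4147 J.
W_total = 3586 + 4147 = 7733 J.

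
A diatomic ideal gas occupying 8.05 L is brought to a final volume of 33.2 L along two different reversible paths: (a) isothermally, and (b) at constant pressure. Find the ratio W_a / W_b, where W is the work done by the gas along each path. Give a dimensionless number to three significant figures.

Path (a) isothermal: W = P₁V₁ ln(V₂/V₁) → W_a/(P₁V₁) = 1.417.
Path (b) isobaric: W = P₁(V₂ − V₁) → W_b/(P₁V₁) = 3.124.
W_a / W_b = 1.417 / 3.124 = 0.4535.

W_a / W_b ≈ 0.454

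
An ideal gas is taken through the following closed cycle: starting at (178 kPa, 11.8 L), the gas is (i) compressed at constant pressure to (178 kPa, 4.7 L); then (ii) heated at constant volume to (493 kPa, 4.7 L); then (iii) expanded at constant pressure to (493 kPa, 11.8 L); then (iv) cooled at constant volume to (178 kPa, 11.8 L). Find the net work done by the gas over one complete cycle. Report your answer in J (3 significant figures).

W_net ≈ 2240 J

Constant-volume legs do no work.
W(i) = (178)(4.7 − 11.8) = -1264 J; W(iii) = (493)(11.8 − 4.7) = 3500 J.
W_net = -1264 + 3500 = 2236 J (the clockwise enclosed area).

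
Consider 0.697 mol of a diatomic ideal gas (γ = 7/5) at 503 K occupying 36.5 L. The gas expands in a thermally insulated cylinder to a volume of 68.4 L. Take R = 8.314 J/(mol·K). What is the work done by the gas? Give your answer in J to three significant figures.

W ≈ 1620 J

Adiabatic: TV^(γ−1) = const with γ = 7/5.
T₂ = T₁ (V₁/V₂)^(γ−1) = 503 × (36.5/68.4)^0.4 = 503 × 0.7778 = 391.3 K.
W_by = nCᵥ(T₁ − T₂) = (0.697)(20.79)(503 − 391.3) = 1619 J.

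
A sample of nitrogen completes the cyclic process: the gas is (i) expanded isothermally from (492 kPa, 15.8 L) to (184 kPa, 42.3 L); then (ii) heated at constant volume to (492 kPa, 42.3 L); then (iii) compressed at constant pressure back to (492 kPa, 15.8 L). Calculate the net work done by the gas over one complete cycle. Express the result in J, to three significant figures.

Leg (i): W = PᵢVᵢ ln(V_f/Vᵢ) = (7774) ln(42.3/15.8) = 7655 J.
Leg (ii): W = 0.
Leg (iii): W = PΔV = (492)(15.8 − 42.3) = -13038 J.
W_net = 7655 − 13038 = -5383 J.

W_net ≈ -5380 J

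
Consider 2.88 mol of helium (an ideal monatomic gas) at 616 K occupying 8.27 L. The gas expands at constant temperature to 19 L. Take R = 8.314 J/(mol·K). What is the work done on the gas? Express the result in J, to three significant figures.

W ≈ -12300 J

Isothermal: W = nRT ln(V₂/V₁).
W = (2.88)(8.314)(616) × ln(19/8.27)
  = 14750 × 0.8318
W_by_gas = 12269 J; work on gas = −W_by = -12269 J.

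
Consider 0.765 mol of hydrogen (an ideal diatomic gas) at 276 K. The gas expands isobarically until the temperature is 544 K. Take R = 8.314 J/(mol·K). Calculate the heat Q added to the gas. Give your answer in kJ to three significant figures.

Isobaric: W = nRΔT = (0.765)(8.314)(268) = 1705 J.
ΔU = nCᵥΔT with Cᵥ = 5R/2: ΔU = (0.765)(20.79)(268) = 4261 J.
Q = ΔU + W = 4261 + 1705 = 5966 J.

Q ≈ 5.97 kJ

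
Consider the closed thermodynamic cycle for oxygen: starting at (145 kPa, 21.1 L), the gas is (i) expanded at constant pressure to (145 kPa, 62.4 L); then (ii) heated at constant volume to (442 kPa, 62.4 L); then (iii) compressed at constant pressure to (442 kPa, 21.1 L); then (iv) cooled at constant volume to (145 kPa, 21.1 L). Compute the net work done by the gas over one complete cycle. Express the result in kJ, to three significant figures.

W_net ≈ -12.3 kJ

Constant-volume legs do no work.
W(i) = (145)(62.4 − 21.1) = 5988 J; W(iii) = (442)(21.1 − 62.4) = -18255 J.
W_net = 5988 − 18255 = -12266 J (the counter-clockwise enclosed area).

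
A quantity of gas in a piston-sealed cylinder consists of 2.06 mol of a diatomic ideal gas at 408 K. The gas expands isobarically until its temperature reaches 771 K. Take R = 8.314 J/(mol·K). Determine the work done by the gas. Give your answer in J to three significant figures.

W ≈ 6220 J

Isobaric: W = P ΔV = nR ΔT.
W = (2.06)(8.314)(771 − 408) = 6217 J.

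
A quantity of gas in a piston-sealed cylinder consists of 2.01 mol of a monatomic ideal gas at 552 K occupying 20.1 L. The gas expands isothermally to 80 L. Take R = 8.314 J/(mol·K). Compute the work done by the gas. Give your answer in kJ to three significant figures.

Isothermal: W = nRT ln(V₂/V₁).
W = (2.01)(8.314)(552) × ln(80/20.1)
  = 9225 × 1.381
W_by_gas = 12742 J.

W ≈ 12.7 kJ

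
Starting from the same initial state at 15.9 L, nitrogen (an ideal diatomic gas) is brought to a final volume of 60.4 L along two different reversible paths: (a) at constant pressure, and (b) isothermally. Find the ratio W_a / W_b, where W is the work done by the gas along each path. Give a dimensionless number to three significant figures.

Path (a) isobaric: W = P₁(V₂ − V₁) → W_a/(P₁V₁) = 2.799.
Path (b) isothermal: W = P₁V₁ ln(V₂/V₁) → W_b/(P₁V₁) = 1.335.
W_a / W_b = 2.799 / 1.335 = 2.097.

W_a / W_b ≈ 2.10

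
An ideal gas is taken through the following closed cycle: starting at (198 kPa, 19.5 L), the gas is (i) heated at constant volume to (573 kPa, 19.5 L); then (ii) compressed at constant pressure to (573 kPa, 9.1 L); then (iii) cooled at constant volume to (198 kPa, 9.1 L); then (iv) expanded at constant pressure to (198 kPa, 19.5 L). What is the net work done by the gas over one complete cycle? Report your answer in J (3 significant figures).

Constant-volume legs do no work.
W(ii) = (573)(9.1 − 19.5) = -5959 J; W(iv) = (198)(19.5 − 9.1) = 2059 J.
W_net = -5959 + 2059 = -3900 J (the counter-clockwise enclosed area).

W_net ≈ -3900 J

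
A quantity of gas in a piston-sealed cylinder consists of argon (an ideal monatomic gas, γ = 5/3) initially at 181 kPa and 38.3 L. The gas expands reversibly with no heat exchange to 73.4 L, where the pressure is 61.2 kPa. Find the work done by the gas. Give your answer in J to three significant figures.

W ≈ 3660 J

Adiabatic: W = (P₁V₁ − P₂V₂)/(γ − 1) with γ = 5/3.
P₁V₁ = 6932 J, P₂V₂ = 4492 J.
W = (6932 − 4492) / 0.6667 = 3660 J.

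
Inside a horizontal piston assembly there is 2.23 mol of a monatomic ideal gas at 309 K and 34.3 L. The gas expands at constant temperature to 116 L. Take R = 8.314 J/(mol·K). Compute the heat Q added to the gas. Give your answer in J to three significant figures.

Q ≈ 6980 J

Isothermal ⇒ ΔU = 0, so Q = W = nRT ln(V₂/V₁).
Q = (2.23)(8.314)(309) ln(116/34.3) = 5729 × 1.218 = 6980 J.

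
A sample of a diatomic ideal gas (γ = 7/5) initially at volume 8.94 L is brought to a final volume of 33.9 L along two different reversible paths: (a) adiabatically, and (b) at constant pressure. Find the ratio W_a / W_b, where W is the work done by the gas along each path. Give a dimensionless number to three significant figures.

W_a / W_b ≈ 0.370

Path (a) adiabatic: W = P₁V₁(1 − (V₁/V₂)^(γ−1))/(γ−1) → W_a/(P₁V₁) = 1.033.
Path (b) isobaric: W = P₁(V₂ − V₁) → W_b/(P₁V₁) = 2.792.
W_a / W_b = 1.033 / 2.792 = 0.37.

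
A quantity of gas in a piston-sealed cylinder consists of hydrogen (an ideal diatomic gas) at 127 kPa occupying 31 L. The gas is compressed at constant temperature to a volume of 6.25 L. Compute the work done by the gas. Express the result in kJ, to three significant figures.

Isothermal: W = nRT ln(V₂/V₁) = P₁V₁ ln(V₂/V₁).
P₁V₁ = (127 kPa)(31 L) = 3937 J.
W = 3937 × ln(6.25/31) = 3937 × -1.601
W_by_gas = -6305 J.

W ≈ -6.30 kJ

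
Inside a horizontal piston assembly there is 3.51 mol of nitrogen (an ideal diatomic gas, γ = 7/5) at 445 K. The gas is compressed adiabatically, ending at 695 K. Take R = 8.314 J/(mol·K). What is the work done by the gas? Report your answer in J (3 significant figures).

W ≈ -18200 J

Adiabatic ⇒ Q = 0, so W_by = −ΔU = nCᵥ(T₁ − T₂).
Cᵥ = 5R/2 = 20.79 J/(mol·K).
W = (3.51)(20.79)(445 − 695) = -18239 J.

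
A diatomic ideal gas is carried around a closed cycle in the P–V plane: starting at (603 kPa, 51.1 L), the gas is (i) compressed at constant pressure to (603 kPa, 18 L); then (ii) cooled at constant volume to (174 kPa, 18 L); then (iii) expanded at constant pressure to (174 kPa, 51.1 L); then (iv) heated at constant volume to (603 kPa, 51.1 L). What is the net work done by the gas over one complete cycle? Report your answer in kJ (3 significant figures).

Constant-volume legs do no work.
W(i) = (603)(18 − 51.1) = -19959 J; W(iii) = (174)(51.1 − 18) = 5759 J.
W_net = -19959 + 5759 = -14200 J (the counter-clockwise enclosed area).

W_net ≈ -14.2 kJ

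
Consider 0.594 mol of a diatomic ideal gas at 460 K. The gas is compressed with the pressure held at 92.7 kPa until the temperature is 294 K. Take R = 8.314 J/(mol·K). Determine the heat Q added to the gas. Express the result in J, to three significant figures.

Isobaric: W = nRΔT = (0.594)(8.314)(-166) = -819.8 J.
ΔU = nCᵥΔT with Cᵥ = 5R/2: ΔU = (0.594)(20.79)(-166) = -2049 J.
Q = ΔU + W = -2049 − 819.8 = -2869 J.

Q ≈ -2870 J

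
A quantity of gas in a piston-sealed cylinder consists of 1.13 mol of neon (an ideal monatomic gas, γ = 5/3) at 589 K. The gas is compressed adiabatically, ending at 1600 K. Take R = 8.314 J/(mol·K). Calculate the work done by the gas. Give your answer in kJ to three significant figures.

W ≈ -14.2 kJ

Adiabatic ⇒ Q = 0, so W_by = −ΔU = nCᵥ(T₁ − T₂).
Cᵥ = 3R/2 = 12.47 J/(mol·K).
W = (1.13)(12.47)(589 − 1600) = -14247 J.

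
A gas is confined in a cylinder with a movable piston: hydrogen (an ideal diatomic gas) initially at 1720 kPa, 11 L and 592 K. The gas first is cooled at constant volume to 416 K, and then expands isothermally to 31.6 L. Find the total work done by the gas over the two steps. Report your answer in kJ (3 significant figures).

W_total ≈ 14.0 kJ

Step 1 (isochoric): W = 0 (constant volume).
After step 1: P = 1209 kPa (V unchanged).
Step 2 (isothermal): W = P₁V₁ ln(V₂/V₁) = (13295) ln(31.6/11) = 14030 J.
W_total = 0 + 14030 = 14030 J.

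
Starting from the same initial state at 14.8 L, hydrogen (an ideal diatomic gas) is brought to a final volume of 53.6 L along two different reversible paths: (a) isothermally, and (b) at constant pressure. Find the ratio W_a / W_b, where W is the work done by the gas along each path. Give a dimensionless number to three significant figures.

Path (a) isothermal: W = P₁V₁ ln(V₂/V₁) → W_a/(P₁V₁) = 1.287.
Path (b) isobaric: W = P₁(V₂ − V₁) → W_b/(P₁V₁) = 2.622.
W_a / W_b = 1.287 / 2.622 = 0.4909.

W_a / W_b ≈ 0.491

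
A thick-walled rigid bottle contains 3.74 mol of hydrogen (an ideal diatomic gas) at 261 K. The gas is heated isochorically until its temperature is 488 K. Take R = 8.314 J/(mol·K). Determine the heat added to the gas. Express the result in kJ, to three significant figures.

Constant volume ⇒ W = 0, so Q = ΔU = nCᵥΔT with Cᵥ = 5R/2 = 20.79 J/(mol·K).
ΔU = (3.74)(20.79)(488 − 261) = 17646 J.

Q ≈ 17.6 kJ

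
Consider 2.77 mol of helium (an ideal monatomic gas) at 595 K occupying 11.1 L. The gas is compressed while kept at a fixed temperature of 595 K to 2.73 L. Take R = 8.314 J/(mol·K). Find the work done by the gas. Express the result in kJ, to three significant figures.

W ≈ -19.2 kJ

Isothermal: W = nRT ln(V₂/V₁).
W = (2.77)(8.314)(595) × ln(2.73/11.1)
  = 13703 × -1.403
W_by_gas = -19220 J.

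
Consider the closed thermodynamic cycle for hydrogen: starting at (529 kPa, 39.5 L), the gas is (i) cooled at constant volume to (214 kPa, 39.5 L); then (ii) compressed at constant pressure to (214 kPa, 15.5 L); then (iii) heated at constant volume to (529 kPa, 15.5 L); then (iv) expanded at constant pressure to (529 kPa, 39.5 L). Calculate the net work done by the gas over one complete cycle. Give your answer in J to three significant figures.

W_net ≈ 7560 J

Constant-volume legs do no work.
W(ii) = (214)(15.5 − 39.5) = -5136 J; W(iv) = (529)(39.5 − 15.5) = 12696 J.
W_net = -5136 + 12696 = 7560 J (the clockwise enclosed area).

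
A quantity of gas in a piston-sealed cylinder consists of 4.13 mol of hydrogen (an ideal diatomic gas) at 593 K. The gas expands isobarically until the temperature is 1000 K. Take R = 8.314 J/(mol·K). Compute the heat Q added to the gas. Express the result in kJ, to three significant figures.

Q ≈ 48.9 kJ

Isobaric: W = nRΔT = (4.13)(8.314)(407) = 13975 J.
ΔU = nCᵥΔT with Cᵥ = 5R/2: ΔU = (4.13)(20.79)(407) = 34938 J.
Q = ΔU + W = 34938 + 13975 = 48913 J.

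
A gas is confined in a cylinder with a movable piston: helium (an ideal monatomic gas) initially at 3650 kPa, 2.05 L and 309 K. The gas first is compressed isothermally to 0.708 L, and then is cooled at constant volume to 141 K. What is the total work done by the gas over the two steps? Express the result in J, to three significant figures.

W_total ≈ -7960 J

Step 1 (isothermal): W = P₁V₁ ln(V₂/V₁) = (7482) ln(0.708/2.05) = -7955 J.
Step 2 (isochoric): W = 0 (constant volume).
W_total = -7955 + 0 = -7955 J.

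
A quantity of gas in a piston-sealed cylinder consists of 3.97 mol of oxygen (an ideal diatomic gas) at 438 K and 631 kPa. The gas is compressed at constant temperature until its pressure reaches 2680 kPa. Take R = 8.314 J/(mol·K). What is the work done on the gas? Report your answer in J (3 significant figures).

W ≈ 20900 J

Isothermal process: W = nRT ln(V₂/V₁) = nRT ln(P₁/P₂).
W = (3.97)(8.314)(438) × ln(631/2680)
  = 14457 × ln(0.2354) = 14457 × -1.446
W_by_gas = -20909 J; work on gas = −W_by = 20909 J.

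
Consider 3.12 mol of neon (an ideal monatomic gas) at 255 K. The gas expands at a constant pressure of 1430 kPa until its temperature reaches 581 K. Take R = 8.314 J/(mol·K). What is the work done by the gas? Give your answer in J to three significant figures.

Isobaric: W = P ΔV = nR ΔT.
W = (3.12)(8.314)(581 − 255) = 8456 J.

W ≈ 8460 J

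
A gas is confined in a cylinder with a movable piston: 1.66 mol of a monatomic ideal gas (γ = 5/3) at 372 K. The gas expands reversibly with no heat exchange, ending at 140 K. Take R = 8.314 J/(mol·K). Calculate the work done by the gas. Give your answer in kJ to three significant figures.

W ≈ 4.80 kJ

Adiabatic ⇒ Q = 0, so W_by = −ΔU = nCᵥ(T₁ − T₂).
Cᵥ = 3R/2 = 12.47 J/(mol·K).
W = (1.66)(12.47)(372 − 140) = 4803 J.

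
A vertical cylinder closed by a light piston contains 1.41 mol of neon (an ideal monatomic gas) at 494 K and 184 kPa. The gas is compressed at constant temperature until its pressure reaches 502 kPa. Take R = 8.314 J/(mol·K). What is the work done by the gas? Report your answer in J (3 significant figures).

Isothermal process: W = nRT ln(V₂/V₁) = nRT ln(P₁/P₂).
W = (1.41)(8.314)(494) × ln(184/502)
  = 5791 × ln(0.3665) = 5791 × -1.004
W_by_gas = -5812 J.

W ≈ -5810 J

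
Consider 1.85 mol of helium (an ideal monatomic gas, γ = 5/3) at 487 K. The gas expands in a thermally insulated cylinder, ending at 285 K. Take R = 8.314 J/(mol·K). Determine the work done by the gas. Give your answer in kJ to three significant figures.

W ≈ 4.66 kJ

Adiabatic ⇒ Q = 0, so W_by = −ΔU = nCᵥ(T₁ − T₂).
Cᵥ = 3R/2 = 12.47 J/(mol·K).
W = (1.85)(12.47)(487 − 285) = 4660 J.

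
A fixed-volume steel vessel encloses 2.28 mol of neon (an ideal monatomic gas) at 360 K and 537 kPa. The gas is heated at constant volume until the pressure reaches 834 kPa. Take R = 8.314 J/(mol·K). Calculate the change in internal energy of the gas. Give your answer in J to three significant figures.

Constant volume ⇒ W = 0, so Q = ΔU = nCᵥΔT with Cᵥ = 3R/2 = 12.47 J/(mol·K).
At constant V, T₂/T₁ = P₂/P₁ ⇒ ΔT = T₁(P₂/P₁ − 1) = 360·(834/537 − 1) = 199.1 K.
ΔU = (2.28)(12.47)(199.1) = 5661 J.

ΔU ≈ 5660 J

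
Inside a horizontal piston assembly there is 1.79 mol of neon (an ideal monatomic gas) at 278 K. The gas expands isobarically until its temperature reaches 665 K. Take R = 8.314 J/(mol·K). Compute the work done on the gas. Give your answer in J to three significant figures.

W ≈ -5760 J

Isobaric: W = P ΔV = nR ΔT.
W = (1.79)(8.314)(665 − 278) = 5759 J.
Work on gas = −W_by = -5759 J.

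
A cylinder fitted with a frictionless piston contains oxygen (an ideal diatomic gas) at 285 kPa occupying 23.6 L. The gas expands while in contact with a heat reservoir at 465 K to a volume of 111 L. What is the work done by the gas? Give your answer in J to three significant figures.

W ≈ 10400 J

Isothermal: W = nRT ln(V₂/V₁) = P₁V₁ ln(V₂/V₁).
P₁V₁ = (285 kPa)(23.6 L) = 6726 J.
W = 6726 × ln(111/23.6) = 6726 × 1.548
W_by_gas = 10414 J.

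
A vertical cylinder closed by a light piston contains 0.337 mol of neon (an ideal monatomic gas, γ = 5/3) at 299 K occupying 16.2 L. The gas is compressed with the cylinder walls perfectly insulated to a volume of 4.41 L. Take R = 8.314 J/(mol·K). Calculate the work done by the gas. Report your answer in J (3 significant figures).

Adiabatic: TV^(γ−1) = const with γ = 5/3.
T₂ = T₁ (V₁/V₂)^(γ−1) = 299 × (16.2/4.41)^0.667 = 299 × 2.381 = 711.9 K.
W_by = nCᵥ(T₁ − T₂) = (0.337)(12.47)(299 − 711.9) = -1735 J.

W ≈ -1740 J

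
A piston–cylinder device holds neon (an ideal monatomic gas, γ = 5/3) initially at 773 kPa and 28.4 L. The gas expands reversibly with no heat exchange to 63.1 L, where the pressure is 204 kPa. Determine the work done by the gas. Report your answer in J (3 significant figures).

W ≈ 13600 J

Adiabatic: W = (P₁V₁ − P₂V₂)/(γ − 1) with γ = 5/3.
P₁V₁ = 21953 J, P₂V₂ = 12872 J.
W = (21953 − 12872) / 0.6667 = 13621 J.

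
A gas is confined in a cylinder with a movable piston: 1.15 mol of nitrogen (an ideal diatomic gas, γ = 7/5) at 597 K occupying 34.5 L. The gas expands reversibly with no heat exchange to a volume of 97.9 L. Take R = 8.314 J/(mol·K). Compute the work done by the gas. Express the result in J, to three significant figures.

W ≈ 4870 J

Adiabatic: TV^(γ−1) = const with γ = 7/5.
T₂ = T₁ (V₁/V₂)^(γ−1) = 597 × (34.5/97.9)^0.4 = 597 × 0.6589 = 393.4 K.
W_by = nCᵥ(T₁ − T₂) = (1.15)(20.79)(597 − 393.4) = 4868 J.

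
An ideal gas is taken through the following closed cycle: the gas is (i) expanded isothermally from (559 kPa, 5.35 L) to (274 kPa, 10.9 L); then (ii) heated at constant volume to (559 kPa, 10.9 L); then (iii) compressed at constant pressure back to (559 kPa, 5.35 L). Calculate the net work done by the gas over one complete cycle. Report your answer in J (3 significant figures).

W_net ≈ -974 J

Leg (i): W = PᵢVᵢ ln(V_f/Vᵢ) = (2991) ln(10.9/5.35) = 2128 J.
Leg (ii): W = 0.
Leg (iii): W = PΔV = (559)(5.35 − 10.9) = -3102 J.
W_net = 2128 − 3102 = -974.1 J.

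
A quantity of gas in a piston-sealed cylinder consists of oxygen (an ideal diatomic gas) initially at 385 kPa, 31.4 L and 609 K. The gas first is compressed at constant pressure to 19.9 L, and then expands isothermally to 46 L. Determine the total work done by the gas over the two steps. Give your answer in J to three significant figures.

Step 1 (isobaric): W = PΔV = (385 kPa)(19.9 − 31.4 L) = -4428 J.
After step 1: P = 385 kPa, V = 19.9 L, T = 386 K.
Step 2 (isothermal): W = P₁V₁ ln(V₂/V₁) = (7661) ln(46/19.9) = 6420 J.
W_total = -4428 + 6420 = 1992 J.

W_total ≈ 1990 J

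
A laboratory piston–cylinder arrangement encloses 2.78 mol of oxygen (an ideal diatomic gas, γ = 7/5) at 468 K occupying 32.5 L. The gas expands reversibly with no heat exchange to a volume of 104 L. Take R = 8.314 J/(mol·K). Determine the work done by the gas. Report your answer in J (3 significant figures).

Adiabatic: TV^(γ−1) = const with γ = 7/5.
T₂ = T₁ (V₁/V₂)^(γ−1) = 468 × (32.5/104)^0.4 = 468 × 0.628 = 293.9 K.
W_by = nCᵥ(T₁ − T₂) = (2.78)(20.79)(468 − 293.9) = 10060 J.

W ≈ 10100 J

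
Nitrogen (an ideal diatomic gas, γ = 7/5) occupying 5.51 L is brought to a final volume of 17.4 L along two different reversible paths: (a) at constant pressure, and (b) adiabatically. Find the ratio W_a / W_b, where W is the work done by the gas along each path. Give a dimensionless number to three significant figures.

Path (a) isobaric: W = P₁(V₂ − V₁) → W_a/(P₁V₁) = 2.158.
Path (b) adiabatic: W = P₁V₁(1 − (V₁/V₂)^(γ−1))/(γ−1) → W_b/(P₁V₁) = 0.9217.
W_a / W_b = 2.158 / 0.9217 = 2.341.

W_a / W_b ≈ 2.34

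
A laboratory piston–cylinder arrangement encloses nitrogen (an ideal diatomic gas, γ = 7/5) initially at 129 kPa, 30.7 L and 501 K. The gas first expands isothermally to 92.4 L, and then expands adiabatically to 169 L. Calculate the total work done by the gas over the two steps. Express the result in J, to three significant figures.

Step 1 (isothermal): W = P₁V₁ ln(V₂/V₁) = (3960) ln(92.4/30.7) = 4364 J.
After step 1: P = 42.86 kPa, V = 92.4 L, T = 501 K.
Step 2 (adiabatic): W = (P₁V₁ − P₂V₂)/(γ−1) = (3960 − 3111)/0.4 = 2124 J.
W_total = 4364 + 2124 = 6488 J.

W_total ≈ 6490 J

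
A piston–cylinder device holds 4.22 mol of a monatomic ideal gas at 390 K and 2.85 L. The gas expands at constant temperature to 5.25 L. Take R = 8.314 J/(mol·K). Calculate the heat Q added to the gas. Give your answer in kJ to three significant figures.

Isothermal ⇒ ΔU = 0, so Q = W = nRT ln(V₂/V₁).
Q = (4.22)(8.314)(390) ln(5.25/2.85) = 13683 × 0.6109 = 8359 J.

Q ≈ 8.36 kJ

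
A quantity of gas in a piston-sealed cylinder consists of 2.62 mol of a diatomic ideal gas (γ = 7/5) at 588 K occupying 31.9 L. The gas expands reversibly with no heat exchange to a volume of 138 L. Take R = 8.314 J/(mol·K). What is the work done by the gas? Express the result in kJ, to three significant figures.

Adiabatic: TV^(γ−1) = const with γ = 7/5.
T₂ = T₁ (V₁/V₂)^(γ−1) = 588 × (31.9/138)^0.4 = 588 × 0.5566 = 327.3 K.
W_by = nCᵥ(T₁ − T₂) = (2.62)(20.79)(588 − 327.3) = 14197 J.

W ≈ 14.2 kJ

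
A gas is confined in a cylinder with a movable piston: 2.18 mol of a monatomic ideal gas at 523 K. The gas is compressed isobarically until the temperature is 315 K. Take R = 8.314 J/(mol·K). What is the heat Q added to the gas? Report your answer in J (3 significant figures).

Q ≈ -9420 J

Isobaric: W = nRΔT = (2.18)(8.314)(-208) = -3770 J.
ΔU = nCᵥΔT with Cᵥ = 3R/2: ΔU = (2.18)(12.47)(-208) = -5655 J.
Q = ΔU + W = -5655 − 3770 = -9425 J.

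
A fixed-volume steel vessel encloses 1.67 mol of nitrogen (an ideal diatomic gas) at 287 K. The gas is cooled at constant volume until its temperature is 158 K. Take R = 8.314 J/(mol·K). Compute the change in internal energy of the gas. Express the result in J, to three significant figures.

ΔU ≈ -4480 J

Constant volume ⇒ W = 0, so Q = ΔU = nCᵥΔT with Cᵥ = 5R/2 = 20.79 J/(mol·K).
ΔU = (1.67)(20.79)(158 − 287) = -4478 J.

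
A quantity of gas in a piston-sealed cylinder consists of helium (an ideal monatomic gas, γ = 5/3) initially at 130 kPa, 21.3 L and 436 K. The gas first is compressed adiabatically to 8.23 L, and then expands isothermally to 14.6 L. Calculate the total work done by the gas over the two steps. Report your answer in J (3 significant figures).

Step 1 (adiabatic): W = (P₁V₁ − P₂V₂)/(γ−1) = (2769 − 5220)/0.667 = -3676 J.
After step 1: P = 634.2 kPa, V = 8.23 L, T = 821.9 K.
Step 2 (isothermal): W = P₁V₁ ln(V₂/V₁) = (5220) ln(14.6/8.23) = 2992 J.
W_total = -3676 + 2992 = -683.9 J.

W_total ≈ -684 J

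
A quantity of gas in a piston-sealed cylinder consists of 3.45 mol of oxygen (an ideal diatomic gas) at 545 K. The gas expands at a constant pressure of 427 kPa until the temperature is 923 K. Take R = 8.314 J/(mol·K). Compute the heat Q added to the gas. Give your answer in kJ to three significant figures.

Isobaric: W = nRΔT = (3.45)(8.314)(378) = 10842 J.
ΔU = nCᵥΔT with Cᵥ = 5R/2: ΔU = (3.45)(20.79)(378) = 27106 J.
Q = ΔU + W = 27106 + 10842 = 37948 J.

Q ≈ 37.9 kJ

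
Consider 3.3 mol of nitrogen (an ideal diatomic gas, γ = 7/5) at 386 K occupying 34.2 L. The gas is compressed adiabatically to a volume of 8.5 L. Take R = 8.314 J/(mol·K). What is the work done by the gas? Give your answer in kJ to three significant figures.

W ≈ -19.7 kJ

Adiabatic: TV^(γ−1) = const with γ = 7/5.
T₂ = T₁ (V₁/V₂)^(γ−1) = 386 × (34.2/8.5)^0.4 = 386 × 1.745 = 673.6 K.
W_by = nCᵥ(T₁ − T₂) = (3.3)(20.79)(386 − 673.6) = -19730 J.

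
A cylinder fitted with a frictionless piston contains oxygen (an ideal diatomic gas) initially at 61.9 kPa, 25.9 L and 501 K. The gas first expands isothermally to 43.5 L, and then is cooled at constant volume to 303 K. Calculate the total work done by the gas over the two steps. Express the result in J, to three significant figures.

W_total ≈ 831 J

Step 1 (isothermal): W = P₁V₁ ln(V₂/V₁) = (1603) ln(43.5/25.9) = 831.3 J.
Step 2 (isochoric): W = 0 (constant volume).
W_total = 831.3 + 0 = 831.3 J.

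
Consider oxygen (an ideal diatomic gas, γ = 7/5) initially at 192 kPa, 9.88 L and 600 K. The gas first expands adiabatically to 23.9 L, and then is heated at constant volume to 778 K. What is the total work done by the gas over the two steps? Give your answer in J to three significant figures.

W_total ≈ 1410 J

Step 1 (adiabatic): W = (P₁V₁ − P₂V₂)/(γ−1) = (1897 − 1332)/0.4 = 1412 J.
Step 2 (isochoric): W = 0 (constant volume).
W_total = 1412 + 0 = 1412 J.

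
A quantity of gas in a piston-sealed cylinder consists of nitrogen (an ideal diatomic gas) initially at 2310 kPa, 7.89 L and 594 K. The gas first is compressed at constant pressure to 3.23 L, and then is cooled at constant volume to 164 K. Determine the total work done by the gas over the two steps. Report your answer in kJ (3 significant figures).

Step 1 (isobaric): W = PΔV = (2310 kPa)(3.23 − 7.89 L) = -10765 J.
Step 2 (isochoric): W = 0 (constant volume).
W_total = -10765 + 0 = -10765 J.

W_total ≈ -10.8 kJ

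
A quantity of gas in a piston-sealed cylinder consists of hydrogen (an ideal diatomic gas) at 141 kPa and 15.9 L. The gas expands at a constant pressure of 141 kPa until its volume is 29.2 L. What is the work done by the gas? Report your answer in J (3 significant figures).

Isobaric: W = P ΔV.
W = (141 kPa)(29.2 − 15.9 L) = (141)(13.3) = 1875 J.

W ≈ 1880 J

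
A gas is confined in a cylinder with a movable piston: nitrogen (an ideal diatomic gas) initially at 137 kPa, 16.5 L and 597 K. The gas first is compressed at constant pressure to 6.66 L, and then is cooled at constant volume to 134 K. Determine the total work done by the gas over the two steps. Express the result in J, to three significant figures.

Step 1 (isobaric): W = PΔV = (137 kPa)(6.66 − 16.5 L) = -1348 J.
Step 2 (isochoric): W = 0 (constant volume).
W_total = -1348 + 0 = -1348 J.

W_total ≈ -1350 J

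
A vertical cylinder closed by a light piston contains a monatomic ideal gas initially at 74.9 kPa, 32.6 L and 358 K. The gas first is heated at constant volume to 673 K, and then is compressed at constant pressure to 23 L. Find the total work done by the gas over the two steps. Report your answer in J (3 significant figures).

W_total ≈ -1350 J

Step 1 (isochoric): W = 0 (constant volume).
After step 1: P = 140.8 kPa (V unchanged).
Step 2 (isobaric): W = PΔV = (140.8 kPa)(23 − 32.6 L) = -1352 J.
W_total = 0 − 1352 = -1352 J.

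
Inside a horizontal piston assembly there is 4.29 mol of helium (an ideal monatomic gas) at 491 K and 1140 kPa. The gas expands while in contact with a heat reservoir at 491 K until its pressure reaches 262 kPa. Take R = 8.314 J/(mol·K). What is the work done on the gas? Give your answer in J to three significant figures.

Isothermal process: W = nRT ln(V₂/V₁) = nRT ln(P₁/P₂).
W = (4.29)(8.314)(491) × ln(1140/262)
  = 17513 × ln(4.351) = 17513 × 1.47
W_by_gas = 25751 J; work on gas = −W_by = -25751 J.

W ≈ -25800 J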